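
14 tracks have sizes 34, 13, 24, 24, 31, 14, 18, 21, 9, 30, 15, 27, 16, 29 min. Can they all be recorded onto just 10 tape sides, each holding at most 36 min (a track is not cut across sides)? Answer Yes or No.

A valid assignment using 10 tape sides:
  side 1: 34 = 34
  side 2: 31 = 31
  side 3: 30 = 30
  side 4: 29 = 29
  side 5: 27 + 9 = 36
  side 6: 24 = 24
  side 7: 24 = 24
  side 8: 21 + 15 = 36
  side 9: 18 + 16 = 34
  side 10: 14 + 13 = 27
Every load is within 36 min, so 10 tape sides suffice.

Yes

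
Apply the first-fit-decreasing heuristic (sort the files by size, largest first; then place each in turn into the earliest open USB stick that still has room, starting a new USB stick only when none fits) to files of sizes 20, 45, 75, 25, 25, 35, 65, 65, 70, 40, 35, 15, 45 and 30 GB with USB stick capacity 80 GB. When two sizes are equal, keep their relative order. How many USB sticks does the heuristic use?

Sorted descending: 75, 70, 65, 65, 45, 45, 40, 35, 35, 30, 25, 25, 20, 15.
  75 → USB stick 1 (new)  [load 75/80]
  70 → USB stick 2 (new)  [load 70/80]
  65 → USB stick 3 (new)  [load 65/80]
  65 → USB stick 4 (new)  [load 65/80]
  45 → USB stick 5 (new)  [load 45/80]
  45 → USB stick 6 (new)  [load 45/80]
  40 → USB stick 7 (new)  [load 40/80]
  35 → USB stick 5  [load 80/80]
  35 → USB stick 6  [load 80/80]
  30 → USB stick 7  [load 70/80]
  25 → USB stick 8 (new)  [load 25/80]
  25 → USB stick 8  [load 50/80]
  20 → USB stick 8  [load 70/80]
  15 → USB stick 3  [load 80/80]
8 USB sticks opened.

8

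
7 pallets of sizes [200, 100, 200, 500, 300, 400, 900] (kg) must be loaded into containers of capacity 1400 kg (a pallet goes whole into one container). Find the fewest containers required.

2

Total = 900 + 500 + 400 + 300 + 200 + 200 + 100 = 2600 kg.
Lower bound: ⌈2600/1400⌉ = 2 containers.
A packing using 2 containers:
  container 1: 900 + 500 = 1400
  container 2: 400 + 300 + 200 + 200 + 100 = 1200
This matches the lower bound, so 2 is optimal.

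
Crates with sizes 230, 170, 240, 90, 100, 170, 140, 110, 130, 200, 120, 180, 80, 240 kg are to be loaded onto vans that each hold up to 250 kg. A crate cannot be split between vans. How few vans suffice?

10

Total = 240 + 240 + 230 + 200 + 180 + 170 + 170 + 140 + 130 + 120 + 110 + 100 + 90 + 80 = 2200 kg.
Lower bound: ⌈2200/250⌉ = 9 vans.
A packing using 10 vans:
  van 1: 240 = 240
  van 2: 240 = 240
  van 3: 230 = 230
  van 4: 200 = 200
  van 5: 180 = 180
  van 6: 170 + 80 = 250
  van 7: 170 = 170
  van 8: 140 + 110 = 250
  van 9: 130 + 120 = 250
  van 10: 100 + 90 = 190
No arrangement into 9 vans stays within capacity, so 10 is optimal.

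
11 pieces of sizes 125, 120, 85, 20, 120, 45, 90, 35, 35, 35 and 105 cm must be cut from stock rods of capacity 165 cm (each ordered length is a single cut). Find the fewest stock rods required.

Total = 125 + 120 + 120 + 105 + 90 + 85 + 45 + 35 + 35 + 35 + 20 = 815 cm.
Lower bound: ⌈815/165⌉ = 5 stock rods.
Also, 6 pieces each exceed 165/2 cm, and no two of those can share a stock rod, so at least 6 stock rods are needed.
A packing using 6 stock rods:
  stock rod 1: 125 + 35 = 160
  stock rod 2: 120 + 45 = 165
  stock rod 3: 120 + 35 = 155
  stock rod 4: 105 + 35 + 20 = 160
  stock rod 5: 90 = 90
  stock rod 6: 85 = 85
This matches the lower bound, so 6 is optimal.

6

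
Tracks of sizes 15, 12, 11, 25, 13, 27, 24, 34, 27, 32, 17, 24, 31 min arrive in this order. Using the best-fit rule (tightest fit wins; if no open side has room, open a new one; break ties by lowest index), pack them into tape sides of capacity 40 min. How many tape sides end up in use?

  15 → side 1 (new)  [load 15/40]
  12 → side 1  [load 27/40]
  11 → side 1  [load 38/40]
  25 → side 2 (new)  [load 25/40]
  13 → side 2  [load 38/40]
  27 → side 3 (new)  [load 27/40]
  24 → side 4 (new)  [load 24/40]
  34 → side 5 (new)  [load 34/40]
  27 → side 6 (new)  [load 27/40]
  32 → side 7 (new)  [load 32/40]
  17 → side 8 (new)  [load 17/40]
  24 → side 9 (new)  [load 24/40]
  31 → side 10 (new)  [load 31/40]
10 tape sides opened.

10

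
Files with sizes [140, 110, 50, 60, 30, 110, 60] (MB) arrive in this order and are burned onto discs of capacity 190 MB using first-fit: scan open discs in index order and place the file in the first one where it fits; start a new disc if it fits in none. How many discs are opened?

  140 → disc 1 (new)  [load 140/190]
  110 → disc 2 (new)  [load 110/190]
  50 → disc 1  [load 190/190]
  60 → disc 2  [load 170/190]
  30 → disc 3 (new)  [load 30/190]
  110 → disc 3  [load 140/190]
  60 → disc 4 (new)  [load 60/190]
4 discs opened.

4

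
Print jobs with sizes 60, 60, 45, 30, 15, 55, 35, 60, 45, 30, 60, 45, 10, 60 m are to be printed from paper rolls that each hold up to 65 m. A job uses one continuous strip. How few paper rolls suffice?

Total = 60 + 60 + 60 + 60 + 60 + 55 + 45 + 45 + 45 + 35 + 30 + 30 + 15 + 10 = 610 m.
Lower bound: ⌈610/65⌉ = 10 paper rolls.
A packing using 11 paper rolls:
  roll 1: 60 = 60
  roll 2: 60 = 60
  roll 3: 60 = 60
  roll 4: 60 = 60
  roll 5: 60 = 60
  roll 6: 55 + 10 = 65
  roll 7: 45 + 15 = 60
  roll 8: 45 = 45
  roll 9: 45 = 45
  roll 10: 35 + 30 = 65
  roll 11: 30 = 30
No arrangement into 10 paper rolls stays within capacity, so 11 is optimal.

11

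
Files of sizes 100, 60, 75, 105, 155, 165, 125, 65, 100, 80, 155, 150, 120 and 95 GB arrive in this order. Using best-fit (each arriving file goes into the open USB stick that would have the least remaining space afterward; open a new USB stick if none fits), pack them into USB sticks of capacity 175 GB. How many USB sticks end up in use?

10

  100 → USB stick 1 (new)  [load 100/175]
  60 → USB stick 1  [load 160/175]
  75 → USB stick 2 (new)  [load 75/175]
  105 → USB stick 3 (new)  [load 105/175]
  155 → USB stick 4 (new)  [load 155/175]
  165 → USB stick 5 (new)  [load 165/175]
  125 → USB stick 6 (new)  [load 125/175]
  65 → USB stick 3  [load 170/175]
  100 → USB stick 2  [load 175/175]
  80 → USB stick 7 (new)  [load 80/175]
  155 → USB stick 8 (new)  [load 155/175]
  150 → USB stick 9 (new)  [load 150/175]
  120 → USB stick 10 (new)  [load 120/175]
  95 → USB stick 7  [load 175/175]
10 USB sticks opened.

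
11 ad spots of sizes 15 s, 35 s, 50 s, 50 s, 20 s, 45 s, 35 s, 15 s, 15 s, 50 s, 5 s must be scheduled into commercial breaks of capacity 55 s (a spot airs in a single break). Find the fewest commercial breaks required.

7

Total = 50 + 50 + 50 + 45 + 35 + 35 + 20 + 15 + 15 + 15 + 5 = 335 s.
Lower bound: ⌈335/55⌉ = 7 commercial breaks.
A packing using 7 commercial breaks:
  break 1: 50 + 5 = 55
  break 2: 50 = 50
  break 3: 50 = 50
  break 4: 45 = 45
  break 5: 35 + 20 = 55
  break 6: 35 + 15 = 50
  break 7: 15 + 15 = 30
This matches the lower bound, so 7 is optimal.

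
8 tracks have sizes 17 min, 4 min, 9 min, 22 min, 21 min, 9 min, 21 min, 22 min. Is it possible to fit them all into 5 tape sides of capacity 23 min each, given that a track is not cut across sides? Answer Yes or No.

Total = 125 min; ⌈125/23⌉ = 6.
At least 6 tape sides are required, but only 5 are allowed.

No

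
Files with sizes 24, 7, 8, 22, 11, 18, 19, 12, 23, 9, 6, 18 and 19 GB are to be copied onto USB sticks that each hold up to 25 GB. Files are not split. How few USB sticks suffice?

9

Total = 24 + 23 + 22 + 19 + 19 + 18 + 18 + 12 + 11 + 9 + 8 + 7 + 6 = 196 GB.
Lower bound: ⌈196/25⌉ = 8 USB sticks.
A packing using 9 USB sticks:
  USB stick 1: 24 = 24
  USB stick 2: 23 = 23
  USB stick 3: 22 = 22
  USB stick 4: 19 + 6 = 25
  USB stick 5: 19 = 19
  USB stick 6: 18 + 7 = 25
  USB stick 7: 18 = 18
  USB stick 8: 12 + 11 = 23
  USB stick 9: 9 + 8 = 17
No arrangement into 8 USB sticks stays within capacity, so 9 is optimal.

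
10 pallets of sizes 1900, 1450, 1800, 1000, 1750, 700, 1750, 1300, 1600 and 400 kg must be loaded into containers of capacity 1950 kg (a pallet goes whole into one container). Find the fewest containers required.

8

Total = 1900 + 1800 + 1750 + 1750 + 1600 + 1450 + 1300 + 1000 + 700 + 400 = 13650 kg.
Lower bound: ⌈13650/1950⌉ = 7 containers.
Also, 8 pallets each exceed 975 kg, and no two of those can share a container, so at least 8 containers are needed.
A packing using 8 containers:
  container 1: 1900 = 1900
  container 2: 1800 = 1800
  container 3: 1750 = 1750
  container 4: 1750 = 1750
  container 5: 1600 = 1600
  container 6: 1450 + 400 = 1850
  container 7: 1300 = 1300
  container 8: 1000 + 700 = 1700
This matches the lower bound, so 8 is optimal.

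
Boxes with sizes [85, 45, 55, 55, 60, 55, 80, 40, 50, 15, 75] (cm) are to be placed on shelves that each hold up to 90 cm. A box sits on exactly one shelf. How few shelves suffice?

Total = 85 + 80 + 75 + 60 + 55 + 55 + 55 + 50 + 45 + 40 + 15 = 615 cm.
Lower bound: ⌈615/90⌉ = 7 shelves.
Also, 8 boxes each exceed 45 cm, and no two of those can share a shelf, so at least 8 shelves are needed.
A packing using 9 shelves:
  shelf 1: 85 = 85
  shelf 2: 80 = 80
  shelf 3: 75 + 15 = 90
  shelf 4: 60 = 60
  shelf 5: 55 = 55
  shelf 6: 55 = 55
  shelf 7: 55 = 55
  shelf 8: 50 + 40 = 90
  shelf 9: 45 = 45
No arrangement into 8 shelves stays within capacity, so 9 is optimal.

9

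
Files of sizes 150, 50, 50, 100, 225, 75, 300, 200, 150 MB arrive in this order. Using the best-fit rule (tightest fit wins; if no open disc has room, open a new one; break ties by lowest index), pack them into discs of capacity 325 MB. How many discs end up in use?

5

  150 → disc 1 (new)  [load 150/325]
  50 → disc 1  [load 200/325]
  50 → disc 1  [load 250/325]
  100 → disc 2 (new)  [load 100/325]
  225 → disc 2  [load 325/325]
  75 → disc 1  [load 325/325]
  300 → disc 3 (new)  [load 300/325]
  200 → disc 4 (new)  [load 200/325]
  150 → disc 5 (new)  [load 150/325]
5 discs opened.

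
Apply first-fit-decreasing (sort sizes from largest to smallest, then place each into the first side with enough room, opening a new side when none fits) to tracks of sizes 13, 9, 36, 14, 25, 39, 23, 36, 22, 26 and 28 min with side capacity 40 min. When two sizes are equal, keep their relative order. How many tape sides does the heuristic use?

Sorted descending: 39, 36, 36, 28, 26, 25, 23, 22, 14, 13, 9.
  39 → side 1 (new)  [load 39/40]
  36 → side 2 (new)  [load 36/40]
  36 → side 3 (new)  [load 36/40]
  28 → side 4 (new)  [load 28/40]
  26 → side 5 (new)  [load 26/40]
  25 → side 6 (new)  [load 25/40]
  23 → side 7 (new)  [load 23/40]
  22 → side 8 (new)  [load 22/40]
  14 → side 5  [load 40/40]
  13 → side 6  [load 38/40]
  9 → side 4  [load 37/40]
8 tape sides opened.

8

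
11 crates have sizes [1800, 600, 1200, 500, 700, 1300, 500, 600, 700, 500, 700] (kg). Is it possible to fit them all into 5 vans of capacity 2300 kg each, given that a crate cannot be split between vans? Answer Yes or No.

A valid assignment using 5 vans:
  van 1: 1800 + 500 = 2300
  van 2: 1300 + 700 = 2000
  van 3: 1200 + 700 = 1900
  van 4: 700 + 600 + 600 = 1900
  van 5: 500 + 500 = 1000
Every load is within 2300 kg, so 5 vans suffice.

Yes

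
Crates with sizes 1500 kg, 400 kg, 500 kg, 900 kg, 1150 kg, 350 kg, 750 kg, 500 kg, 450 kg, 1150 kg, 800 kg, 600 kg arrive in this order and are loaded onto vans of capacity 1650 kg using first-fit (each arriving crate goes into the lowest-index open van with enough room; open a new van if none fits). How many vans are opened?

  1500 → van 1 (new)  [load 1500/1650]
  400 → van 2 (new)  [load 400/1650]
  500 → van 2  [load 900/1650]
  900 → van 3 (new)  [load 900/1650]
  1150 → van 4 (new)  [load 1150/1650]
  350 → van 2  [load 1250/1650]
  750 → van 3  [load 1650/1650]
  500 → van 4  [load 1650/1650]
  450 → van 5 (new)  [load 450/1650]
  1150 → van 5  [load 1600/1650]
  800 → van 6 (new)  [load 800/1650]
  600 → van 6  [load 1400/1650]
6 vans opened.

6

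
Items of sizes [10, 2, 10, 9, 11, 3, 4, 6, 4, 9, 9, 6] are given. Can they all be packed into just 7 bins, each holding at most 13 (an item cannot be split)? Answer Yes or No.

Yes

A valid assignment using 7 bins:
  bin 1: 11 + 2 = 13
  bin 2: 10 + 3 = 13
  bin 3: 10 = 10
  bin 4: 9 + 4 = 13
  bin 5: 9 + 4 = 13
  bin 6: 9 = 9
  bin 7: 6 + 6 = 12
Every load is within 13, so 7 bins suffice.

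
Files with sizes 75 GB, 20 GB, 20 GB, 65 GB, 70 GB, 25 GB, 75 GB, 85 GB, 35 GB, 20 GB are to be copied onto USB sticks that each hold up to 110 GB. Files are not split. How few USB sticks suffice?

5

Total = 85 + 75 + 75 + 70 + 65 + 35 + 25 + 20 + 20 + 20 = 490 GB.
Lower bound: ⌈490/110⌉ = 5 USB sticks.
A packing using 5 USB sticks:
  USB stick 1: 85 + 25 = 110
  USB stick 2: 75 + 35 = 110
  USB stick 3: 75 + 20 = 95
  USB stick 4: 70 + 20 + 20 = 110
  USB stick 5: 65 = 65
This matches the lower bound, so 5 is optimal.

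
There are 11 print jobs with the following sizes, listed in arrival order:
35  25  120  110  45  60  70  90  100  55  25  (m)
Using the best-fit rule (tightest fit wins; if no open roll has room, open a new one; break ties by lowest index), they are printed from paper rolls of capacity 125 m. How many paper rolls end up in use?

7

  35 → roll 1 (new)  [load 35/125]
  25 → roll 1  [load 60/125]
  120 → roll 2 (new)  [load 120/125]
  110 → roll 3 (new)  [load 110/125]
  45 → roll 1  [load 105/125]
  60 → roll 4 (new)  [load 60/125]
  70 → roll 5 (new)  [load 70/125]
  90 → roll 6 (new)  [load 90/125]
  100 → roll 7 (new)  [load 100/125]
  55 → roll 5  [load 125/125]
  25 → roll 7  [load 125/125]
7 paper rolls opened.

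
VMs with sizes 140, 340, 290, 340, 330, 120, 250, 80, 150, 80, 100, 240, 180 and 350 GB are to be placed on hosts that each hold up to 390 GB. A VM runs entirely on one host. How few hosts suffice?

Total = 350 + 340 + 340 + 330 + 290 + 250 + 240 + 180 + 150 + 140 + 120 + 100 + 80 + 80 = 2990 GB.
Lower bound: ⌈2990/390⌉ = 8 hosts.
A packing using 9 hosts:
  host 1: 350 = 350
  host 2: 340 = 340
  host 3: 340 = 340
  host 4: 330 = 330
  host 5: 290 + 100 = 390
  host 6: 250 + 140 = 390
  host 7: 240 + 150 = 390
  host 8: 180 + 120 + 80 = 380
  host 9: 80 = 80
No arrangement into 8 hosts stays within capacity, so 9 is optimal.

9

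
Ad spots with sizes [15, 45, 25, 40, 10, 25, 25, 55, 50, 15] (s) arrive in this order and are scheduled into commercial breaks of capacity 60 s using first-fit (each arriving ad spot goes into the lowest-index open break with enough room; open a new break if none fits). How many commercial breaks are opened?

6

  15 → break 1 (new)  [load 15/60]
  45 → break 1  [load 60/60]
  25 → break 2 (new)  [load 25/60]
  40 → break 3 (new)  [load 40/60]
  10 → break 2  [load 35/60]
  25 → break 2  [load 60/60]
  25 → break 4 (new)  [load 25/60]
  55 → break 5 (new)  [load 55/60]
  50 → break 6 (new)  [load 50/60]
  15 → break 3  [load 55/60]
6 commercial breaks opened.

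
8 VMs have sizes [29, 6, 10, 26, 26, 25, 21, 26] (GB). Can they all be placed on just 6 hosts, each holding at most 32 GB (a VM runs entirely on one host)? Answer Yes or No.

A valid assignment using 6 hosts:
  host 1: 29 = 29
  host 2: 26 + 6 = 32
  host 3: 26 = 26
  host 4: 26 = 26
  host 5: 25 = 25
  host 6: 21 + 10 = 31
Every load is within 32 GB, so 6 hosts suffice.

Yes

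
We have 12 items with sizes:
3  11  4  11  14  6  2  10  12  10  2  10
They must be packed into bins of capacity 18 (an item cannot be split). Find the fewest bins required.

Total = 14 + 12 + 11 + 11 + 10 + 10 + 10 + 6 + 4 + 3 + 2 + 2 = 95.
Lower bound: ⌈95/18⌉ = 6 bins.
Also, 7 items each exceed 9, and no two of those can share a bin, so at least 7 bins are needed.
A packing using 7 bins:
  bin 1: 14 + 4 = 18
  bin 2: 12 + 6 = 18
  bin 3: 11 + 3 + 2 + 2 = 18
  bin 4: 11 = 11
  bin 5: 10 = 10
  bin 6: 10 = 10
  bin 7: 10 = 10
This matches the lower bound, so 7 is optimal.

7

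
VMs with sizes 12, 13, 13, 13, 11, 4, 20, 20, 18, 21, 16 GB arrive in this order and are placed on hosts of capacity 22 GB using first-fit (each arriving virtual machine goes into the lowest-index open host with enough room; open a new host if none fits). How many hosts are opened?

  12 → host 1 (new)  [load 12/22]
  13 → host 2 (new)  [load 13/22]
  13 → host 3 (new)  [load 13/22]
  13 → host 4 (new)  [load 13/22]
  11 → host 5 (new)  [load 11/22]
  4 → host 1  [load 16/22]
  20 → host 6 (new)  [load 20/22]
  20 → host 7 (new)  [load 20/22]
  18 → host 8 (new)  [load 18/22]
  21 → host 9 (new)  [load 21/22]
  16 → host 10 (new)  [load 16/22]
10 hosts opened.

10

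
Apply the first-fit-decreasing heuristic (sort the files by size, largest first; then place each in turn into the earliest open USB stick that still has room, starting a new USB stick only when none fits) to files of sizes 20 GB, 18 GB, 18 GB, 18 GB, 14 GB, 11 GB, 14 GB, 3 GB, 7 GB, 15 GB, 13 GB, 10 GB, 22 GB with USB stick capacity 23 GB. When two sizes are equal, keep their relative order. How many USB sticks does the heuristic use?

10

Sorted descending: 22, 20, 18, 18, 18, 15, 14, 14, 13, 11, 10, 7, 3.
  22 → USB stick 1 (new)  [load 22/23]
  20 → USB stick 2 (new)  [load 20/23]
  18 → USB stick 3 (new)  [load 18/23]
  18 → USB stick 4 (new)  [load 18/23]
  18 → USB stick 5 (new)  [load 18/23]
  15 → USB stick 6 (new)  [load 15/23]
  14 → USB stick 7 (new)  [load 14/23]
  14 → USB stick 8 (new)  [load 14/23]
  13 → USB stick 9 (new)  [load 13/23]
  11 → USB stick 10 (new)  [load 11/23]
  10 → USB stick 9  [load 23/23]
  7 → USB stick 6  [load 22/23]
  3 → USB stick 2  [load 23/23]
10 USB sticks opened.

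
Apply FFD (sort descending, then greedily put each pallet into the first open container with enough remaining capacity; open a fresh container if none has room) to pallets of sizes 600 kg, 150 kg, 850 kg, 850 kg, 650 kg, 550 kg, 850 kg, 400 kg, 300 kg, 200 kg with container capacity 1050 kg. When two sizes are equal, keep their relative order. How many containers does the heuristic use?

Sorted descending: 850, 850, 850, 650, 600, 550, 400, 300, 200, 150.
  850 → container 1 (new)  [load 850/1050]
  850 → container 2 (new)  [load 850/1050]
  850 → container 3 (new)  [load 850/1050]
  650 → container 4 (new)  [load 650/1050]
  600 → container 5 (new)  [load 600/1050]
  550 → container 6 (new)  [load 550/1050]
  400 → container 4  [load 1050/1050]
  300 → container 5  [load 900/1050]
  200 → container 1  [load 1050/1050]
  150 → container 2  [load 1000/1050]
6 containers opened.

6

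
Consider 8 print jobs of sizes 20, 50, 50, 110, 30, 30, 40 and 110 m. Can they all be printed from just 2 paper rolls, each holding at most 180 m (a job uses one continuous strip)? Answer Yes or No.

No

Total = 440 m; ⌈440/180⌉ = 3.
At least 3 paper rolls are required, but only 2 are allowed.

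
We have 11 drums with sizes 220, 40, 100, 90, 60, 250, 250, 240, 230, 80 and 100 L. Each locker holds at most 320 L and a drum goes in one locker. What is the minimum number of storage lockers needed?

6

Total = 250 + 250 + 240 + 230 + 220 + 100 + 100 + 90 + 80 + 60 + 40 = 1660 L.
Lower bound: ⌈1660/320⌉ = 6 storage lockers.
A packing using 6 storage lockers:
  locker 1: 250 + 60 = 310
  locker 2: 250 + 40 = 290
  locker 3: 240 + 80 = 320
  locker 4: 230 + 90 = 320
  locker 5: 220 + 100 = 320
  locker 6: 100 = 100
This matches the lower bound, so 6 is optimal.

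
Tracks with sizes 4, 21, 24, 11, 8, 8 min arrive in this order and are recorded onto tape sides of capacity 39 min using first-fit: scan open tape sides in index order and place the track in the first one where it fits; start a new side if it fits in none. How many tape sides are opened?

3

  4 → side 1 (new)  [load 4/39]
  21 → side 1  [load 25/39]
  24 → side 2 (new)  [load 24/39]
  11 → side 1  [load 36/39]
  8 → side 2  [load 32/39]
  8 → side 3 (new)  [load 8/39]
3 tape sides opened.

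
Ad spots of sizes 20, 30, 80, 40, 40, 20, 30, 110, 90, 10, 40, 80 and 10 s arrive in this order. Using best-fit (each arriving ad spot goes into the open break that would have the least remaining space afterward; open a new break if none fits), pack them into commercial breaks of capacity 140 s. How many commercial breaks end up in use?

  20 → break 1 (new)  [load 20/140]
  30 → break 1  [load 50/140]
  80 → break 1  [load 130/140]
  40 → break 2 (new)  [load 40/140]
  40 → break 2  [load 80/140]
  20 → break 2  [load 100/140]
  30 → break 2  [load 130/140]
  110 → break 3 (new)  [load 110/140]
  90 → break 4 (new)  [load 90/140]
  10 → break 1  [load 140/140]
  40 → break 4  [load 130/140]
  80 → break 5 (new)  [load 80/140]
  10 → break 2  [load 140/140]
5 commercial breaks opened.

5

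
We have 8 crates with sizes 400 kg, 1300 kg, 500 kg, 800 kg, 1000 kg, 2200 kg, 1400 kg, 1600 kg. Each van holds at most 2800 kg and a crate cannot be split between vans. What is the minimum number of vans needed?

4

Total = 2200 + 1600 + 1400 + 1300 + 1000 + 800 + 500 + 400 = 9200 kg.
Lower bound: ⌈9200/2800⌉ = 4 vans.
A packing using 4 vans:
  van 1: 2200 + 500 = 2700
  van 2: 1600 + 1000 = 2600
  van 3: 1400 + 1300 = 2700
  van 4: 800 + 400 = 1200
This matches the lower bound, so 4 is optimal.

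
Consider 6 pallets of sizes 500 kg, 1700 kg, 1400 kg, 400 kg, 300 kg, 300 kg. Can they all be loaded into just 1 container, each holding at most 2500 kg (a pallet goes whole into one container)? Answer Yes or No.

Total = 4600 kg; ⌈4600/2500⌉ = 2.
At least 2 containers are required, but only 1 is allowed.

No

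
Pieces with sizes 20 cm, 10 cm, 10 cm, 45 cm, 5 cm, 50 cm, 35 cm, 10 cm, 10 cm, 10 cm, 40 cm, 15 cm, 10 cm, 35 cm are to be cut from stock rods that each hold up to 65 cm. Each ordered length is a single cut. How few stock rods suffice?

5

Total = 50 + 45 + 40 + 35 + 35 + 20 + 15 + 10 + 10 + 10 + 10 + 10 + 10 + 5 = 305 cm.
Lower bound: ⌈305/65⌉ = 5 stock rods.
A packing using 5 stock rods:
  stock rod 1: 50 + 15 = 65
  stock rod 2: 45 + 20 = 65
  stock rod 3: 40 + 10 + 10 + 5 = 65
  stock rod 4: 35 + 10 + 10 + 10 = 65
  stock rod 5: 35 + 10 = 45
This matches the lower bound, so 5 is optimal.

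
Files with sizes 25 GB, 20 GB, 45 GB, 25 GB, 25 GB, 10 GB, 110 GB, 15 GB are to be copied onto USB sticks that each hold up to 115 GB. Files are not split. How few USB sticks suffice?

Total = 110 + 45 + 25 + 25 + 25 + 20 + 15 + 10 = 275 GB.
Lower bound: ⌈275/115⌉ = 3 USB sticks.
A packing using 3 USB sticks:
  USB stick 1: 110 = 110
  USB stick 2: 45 + 25 + 25 + 20 = 115
  USB stick 3: 25 + 15 + 10 = 50
This matches the lower bound, so 3 is optimal.

3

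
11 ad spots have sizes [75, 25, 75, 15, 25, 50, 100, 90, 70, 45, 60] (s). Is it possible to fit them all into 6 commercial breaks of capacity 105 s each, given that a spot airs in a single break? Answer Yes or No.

No

Total = 630 s; ⌈630/105⌉ = 6.
The bound of 6 does not rule out 6, but exhaustive search shows no assignment into 6 commercial breaks of capacity 105 s exists — the minimum is 7.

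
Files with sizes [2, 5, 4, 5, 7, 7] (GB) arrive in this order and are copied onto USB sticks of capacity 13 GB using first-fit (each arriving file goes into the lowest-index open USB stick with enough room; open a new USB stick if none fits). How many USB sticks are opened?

3

  2 → USB stick 1 (new)  [load 2/13]
  5 → USB stick 1  [load 7/13]
  4 → USB stick 1  [load 11/13]
  5 → USB stick 2 (new)  [load 5/13]
  7 → USB stick 2  [load 12/13]
  7 → USB stick 3 (new)  [load 7/13]
3 USB sticks opened.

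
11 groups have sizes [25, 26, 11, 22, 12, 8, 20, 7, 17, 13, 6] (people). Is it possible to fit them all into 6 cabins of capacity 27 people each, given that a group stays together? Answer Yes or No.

Total = 167 people; ⌈167/27⌉ = 7.
At least 7 cabins are required, but only 6 are allowed.

No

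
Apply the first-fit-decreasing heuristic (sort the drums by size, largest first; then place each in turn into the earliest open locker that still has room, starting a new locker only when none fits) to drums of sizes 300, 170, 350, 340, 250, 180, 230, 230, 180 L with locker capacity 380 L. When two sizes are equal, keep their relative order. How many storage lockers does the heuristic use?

8

Sorted descending: 350, 340, 300, 250, 230, 230, 180, 180, 170.
  350 → locker 1 (new)  [load 350/380]
  340 → locker 2 (new)  [load 340/380]
  300 → locker 3 (new)  [load 300/380]
  250 → locker 4 (new)  [load 250/380]
  230 → locker 5 (new)  [load 230/380]
  230 → locker 6 (new)  [load 230/380]
  180 → locker 7 (new)  [load 180/380]
  180 → locker 7  [load 360/380]
  170 → locker 8 (new)  [load 170/380]
8 storage lockers opened.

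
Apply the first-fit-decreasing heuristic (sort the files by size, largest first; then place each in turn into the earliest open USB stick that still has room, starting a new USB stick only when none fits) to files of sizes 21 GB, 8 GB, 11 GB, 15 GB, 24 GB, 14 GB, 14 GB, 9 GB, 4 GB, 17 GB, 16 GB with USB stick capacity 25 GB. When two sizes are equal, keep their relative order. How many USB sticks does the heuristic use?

Sorted descending: 24, 21, 17, 16, 15, 14, 14, 11, 9, 8, 4.
  24 → USB stick 1 (new)  [load 24/25]
  21 → USB stick 2 (new)  [load 21/25]
  17 → USB stick 3 (new)  [load 17/25]
  16 → USB stick 4 (new)  [load 16/25]
  15 → USB stick 5 (new)  [load 15/25]
  14 → USB stick 6 (new)  [load 14/25]
  14 → USB stick 7 (new)  [load 14/25]
  11 → USB stick 6  [load 25/25]
  9 → USB stick 4  [load 25/25]
  8 → USB stick 3  [load 25/25]
  4 → USB stick 2  [load 25/25]
7 USB sticks opened.

7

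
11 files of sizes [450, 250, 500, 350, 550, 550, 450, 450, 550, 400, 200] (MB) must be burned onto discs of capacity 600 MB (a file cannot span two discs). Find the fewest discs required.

Total = 550 + 550 + 550 + 500 + 450 + 450 + 450 + 400 + 350 + 250 + 200 = 4700 MB.
Lower bound: ⌈4700/600⌉ = 8 discs.
Also, 9 files each exceed 300 MB, and no two of those can share a disc, so at least 9 discs are needed.
A packing using 9 discs:
  disc 1: 550 = 550
  disc 2: 550 = 550
  disc 3: 550 = 550
  disc 4: 500 = 500
  disc 5: 450 = 450
  disc 6: 450 = 450
  disc 7: 450 = 450
  disc 8: 400 + 200 = 600
  disc 9: 350 + 250 = 600
This matches the lower bound, so 9 is optimal.

9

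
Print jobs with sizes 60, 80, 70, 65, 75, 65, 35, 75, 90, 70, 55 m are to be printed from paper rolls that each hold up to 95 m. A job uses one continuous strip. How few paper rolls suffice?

Total = 90 + 80 + 75 + 75 + 70 + 70 + 65 + 65 + 60 + 55 + 35 = 740 m.
Lower bound: ⌈740/95⌉ = 8 paper rolls.
Also, 10 print jobs each exceed 95/2 m, and no two of those can share a roll, so at least 10 paper rolls are needed.
A packing using 10 paper rolls:
  roll 1: 90 = 90
  roll 2: 80 = 80
  roll 3: 75 = 75
  roll 4: 75 = 75
  roll 5: 70 = 70
  roll 6: 70 = 70
  roll 7: 65 = 65
  roll 8: 65 = 65
  roll 9: 60 + 35 = 95
  roll 10: 55 = 55
This matches the lower bound, so 10 is optimal.

10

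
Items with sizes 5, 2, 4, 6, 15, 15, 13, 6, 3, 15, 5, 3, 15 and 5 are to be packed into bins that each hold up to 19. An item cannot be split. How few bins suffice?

Total = 15 + 15 + 15 + 15 + 13 + 6 + 6 + 5 + 5 + 5 + 4 + 3 + 3 + 2 = 112.
Lower bound: ⌈112/19⌉ = 6 bins.
A packing using 7 bins:
  bin 1: 15 + 4 = 19
  bin 2: 15 + 3 = 18
  bin 3: 15 + 3 = 18
  bin 4: 15 + 2 = 17
  bin 5: 13 + 6 = 19
  bin 6: 6 + 5 + 5 = 16
  bin 7: 5 = 5
No arrangement into 6 bins stays within capacity, so 7 is optimal.

7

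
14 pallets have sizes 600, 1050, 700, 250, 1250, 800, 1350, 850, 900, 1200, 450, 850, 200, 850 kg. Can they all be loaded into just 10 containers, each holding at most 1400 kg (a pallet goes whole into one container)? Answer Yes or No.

Yes

A valid assignment using 10 containers:
  container 1: 1350 = 1350
  container 2: 1250 = 1250
  container 3: 1200 + 200 = 1400
  container 4: 1050 + 250 = 1300
  container 5: 900 + 450 = 1350
  container 6: 850 = 850
  container 7: 850 = 850
  container 8: 850 = 850
  container 9: 800 + 600 = 1400
  container 10: 700 = 700
Every load is within 1400 kg, so 10 containers suffice.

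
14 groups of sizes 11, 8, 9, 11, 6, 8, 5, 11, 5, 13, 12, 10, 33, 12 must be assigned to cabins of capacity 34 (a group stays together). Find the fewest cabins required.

Total = 33 + 13 + 12 + 12 + 11 + 11 + 11 + 10 + 9 + 8 + 8 + 6 + 5 + 5 = 154.
Lower bound: ⌈154/34⌉ = 5 cabins.
A packing using 5 cabins:
  cabin 1: 33 = 33
  cabin 2: 13 + 12 + 9 = 34
  cabin 3: 12 + 11 + 11 = 34
  cabin 4: 11 + 10 + 8 + 5 = 34
  cabin 5: 8 + 6 + 5 = 19
This matches the lower bound, so 5 is optimal.

5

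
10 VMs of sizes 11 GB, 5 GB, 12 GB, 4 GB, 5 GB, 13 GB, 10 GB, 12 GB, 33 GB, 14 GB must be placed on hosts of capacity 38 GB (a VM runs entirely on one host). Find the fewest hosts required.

Total = 33 + 14 + 13 + 12 + 12 + 11 + 10 + 5 + 5 + 4 = 119 GB.
Lower bound: ⌈119/38⌉ = 4 hosts.
A packing using 4 hosts:
  host 1: 33 + 5 = 38
  host 2: 14 + 13 + 11 = 38
  host 3: 12 + 12 + 10 + 4 = 38
  host 4: 5 = 5
This matches the lower bound, so 4 is optimal.

4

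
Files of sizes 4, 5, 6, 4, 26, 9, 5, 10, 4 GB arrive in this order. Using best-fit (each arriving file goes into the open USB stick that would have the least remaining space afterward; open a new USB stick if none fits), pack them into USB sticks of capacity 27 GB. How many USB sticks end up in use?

3

  4 → USB stick 1 (new)  [load 4/27]
  5 → USB stick 1  [load 9/27]
  6 → USB stick 1  [load 15/27]
  4 → USB stick 1  [load 19/27]
  26 → USB stick 2 (new)  [load 26/27]
  9 → USB stick 3 (new)  [load 9/27]
  5 → USB stick 1  [load 24/27]
  10 → USB stick 3  [load 19/27]
  4 → USB stick 3  [load 23/27]
3 USB sticks opened.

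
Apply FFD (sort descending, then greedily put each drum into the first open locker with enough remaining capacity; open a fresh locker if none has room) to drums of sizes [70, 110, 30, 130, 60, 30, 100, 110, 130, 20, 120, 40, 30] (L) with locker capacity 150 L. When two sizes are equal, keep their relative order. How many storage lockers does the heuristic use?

Sorted descending: 130, 130, 120, 110, 110, 100, 70, 60, 40, 30, 30, 30, 20.
  130 → locker 1 (new)  [load 130/150]
  130 → locker 2 (new)  [load 130/150]
  120 → locker 3 (new)  [load 120/150]
  110 → locker 4 (new)  [load 110/150]
  110 → locker 5 (new)  [load 110/150]
  100 → locker 6 (new)  [load 100/150]
  70 → locker 7 (new)  [load 70/150]
  60 → locker 7  [load 130/150]
  40 → locker 4  [load 150/150]
  30 → locker 3  [load 150/150]
  30 → locker 5  [load 140/150]
  30 → locker 6  [load 130/150]
  20 → locker 1  [load 150/150]
7 storage lockers opened.

7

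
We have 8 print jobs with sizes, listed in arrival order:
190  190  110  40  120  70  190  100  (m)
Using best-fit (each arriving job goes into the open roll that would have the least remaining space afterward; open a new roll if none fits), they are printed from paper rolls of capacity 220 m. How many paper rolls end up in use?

5

  190 → roll 1 (new)  [load 190/220]
  190 → roll 2 (new)  [load 190/220]
  110 → roll 3 (new)  [load 110/220]
  40 → roll 3  [load 150/220]
  120 → roll 4 (new)  [load 120/220]
  70 → roll 3  [load 220/220]
  190 → roll 5 (new)  [load 190/220]
  100 → roll 4  [load 220/220]
5 paper rolls opened.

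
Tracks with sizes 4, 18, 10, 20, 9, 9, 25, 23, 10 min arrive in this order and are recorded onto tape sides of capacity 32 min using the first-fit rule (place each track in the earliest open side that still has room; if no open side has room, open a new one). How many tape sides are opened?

  4 → side 1 (new)  [load 4/32]
  18 → side 1  [load 22/32]
  10 → side 1  [load 32/32]
  20 → side 2 (new)  [load 20/32]
  9 → side 2  [load 29/32]
  9 → side 3 (new)  [load 9/32]
  25 → side 4 (new)  [load 25/32]
  23 → side 3  [load 32/32]
  10 → side 5 (new)  [load 10/32]
5 tape sides opened.

5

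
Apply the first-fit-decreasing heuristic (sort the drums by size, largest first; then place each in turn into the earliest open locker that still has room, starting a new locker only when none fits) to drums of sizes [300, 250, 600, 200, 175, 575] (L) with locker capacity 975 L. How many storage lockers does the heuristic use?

Sorted descending: 600, 575, 300, 250, 200, 175.
  600 → locker 1 (new)  [load 600/975]
  575 → locker 2 (new)  [load 575/975]
  300 → locker 1  [load 900/975]
  250 → locker 2  [load 825/975]
  200 → locker 3 (new)  [load 200/975]
  175 → locker 3  [load 375/975]
3 storage lockers opened.

3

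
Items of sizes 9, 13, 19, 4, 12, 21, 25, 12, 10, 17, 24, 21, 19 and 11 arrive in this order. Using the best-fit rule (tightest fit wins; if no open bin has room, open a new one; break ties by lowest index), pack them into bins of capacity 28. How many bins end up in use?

10

  9 → bin 1 (new)  [load 9/28]
  13 → bin 1  [load 22/28]
  19 → bin 2 (new)  [load 19/28]
  4 → bin 1  [load 26/28]
  12 → bin 3 (new)  [load 12/28]
  21 → bin 4 (new)  [load 21/28]
  25 → bin 5 (new)  [load 25/28]
  12 → bin 3  [load 24/28]
  10 → bin 6 (new)  [load 10/28]
  17 → bin 6  [load 27/28]
  24 → bin 7 (new)  [load 24/28]
  21 → bin 8 (new)  [load 21/28]
  19 → bin 9 (new)  [load 19/28]
  11 → bin 10 (new)  [load 11/28]
10 bins opened.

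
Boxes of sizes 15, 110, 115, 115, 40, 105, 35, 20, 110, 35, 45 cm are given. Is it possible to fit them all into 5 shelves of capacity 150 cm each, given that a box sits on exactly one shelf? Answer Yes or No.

A valid assignment using 5 shelves:
  shelf 1: 115 + 35 = 150
  shelf 2: 115 + 35 = 150
  shelf 3: 110 + 40 = 150
  shelf 4: 110 + 20 + 15 = 145
  shelf 5: 105 + 45 = 150
Every load is within 150 cm, so 5 shelves suffice.

Yes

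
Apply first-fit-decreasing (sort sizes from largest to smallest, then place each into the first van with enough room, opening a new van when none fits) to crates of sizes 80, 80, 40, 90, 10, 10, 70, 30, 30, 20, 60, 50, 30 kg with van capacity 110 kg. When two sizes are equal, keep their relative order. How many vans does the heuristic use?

Sorted descending: 90, 80, 80, 70, 60, 50, 40, 30, 30, 30, 20, 10, 10.
  90 → van 1 (new)  [load 90/110]
  80 → van 2 (new)  [load 80/110]
  80 → van 3 (new)  [load 80/110]
  70 → van 4 (new)  [load 70/110]
  60 → van 5 (new)  [load 60/110]
  50 → van 5  [load 110/110]
  40 → van 4  [load 110/110]
  30 → van 2  [load 110/110]
  30 → van 3  [load 110/110]
  30 → van 6 (new)  [load 30/110]
  20 → van 1  [load 110/110]
  10 → van 6  [load 40/110]
  10 → van 6  [load 50/110]
6 vans opened.

6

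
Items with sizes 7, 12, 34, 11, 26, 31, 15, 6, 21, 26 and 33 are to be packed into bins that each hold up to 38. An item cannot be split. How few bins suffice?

7

Total = 34 + 33 + 31 + 26 + 26 + 21 + 15 + 12 + 11 + 7 + 6 = 222.
Lower bound: ⌈222/38⌉ = 6 bins.
A packing using 7 bins:
  bin 1: 34 = 34
  bin 2: 33 = 33
  bin 3: 31 + 7 = 38
  bin 4: 26 + 12 = 38
  bin 5: 26 + 11 = 37
  bin 6: 21 + 15 = 36
  bin 7: 6 = 6
No arrangement into 6 bins stays within capacity, so 7 is optimal.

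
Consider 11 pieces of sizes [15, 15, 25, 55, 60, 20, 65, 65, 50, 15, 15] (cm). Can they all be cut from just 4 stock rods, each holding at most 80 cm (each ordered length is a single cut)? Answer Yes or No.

Total = 400 cm; ⌈400/80⌉ = 5.
At least 5 stock rods are required, but only 4 are allowed.

No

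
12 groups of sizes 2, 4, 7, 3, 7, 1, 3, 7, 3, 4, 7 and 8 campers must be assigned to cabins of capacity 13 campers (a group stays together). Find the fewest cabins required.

Total = 8 + 7 + 7 + 7 + 7 + 4 + 4 + 3 + 3 + 3 + 2 + 1 = 56 campers.
Lower bound: ⌈56/13⌉ = 5 cabins.
A packing using 5 cabins:
  cabin 1: 8 + 4 + 1 = 13
  cabin 2: 7 + 4 + 2 = 13
  cabin 3: 7 + 3 + 3 = 13
  cabin 4: 7 + 3 = 10
  cabin 5: 7 = 7
This matches the lower bound, so 5 is optimal.

5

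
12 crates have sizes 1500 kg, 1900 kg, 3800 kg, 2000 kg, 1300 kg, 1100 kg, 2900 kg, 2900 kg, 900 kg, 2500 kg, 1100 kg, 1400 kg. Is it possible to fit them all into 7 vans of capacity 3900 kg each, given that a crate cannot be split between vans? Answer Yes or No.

Yes

A valid assignment using 7 vans:
  van 1: 3800 = 3800
  van 2: 2900 + 900 = 3800
  van 3: 2900 = 2900
  van 4: 2500 + 1400 = 3900
  van 5: 2000 + 1900 = 3900
  van 6: 1500 + 1300 + 1100 = 3900
  van 7: 1100 = 1100
Every load is within 3900 kg, so 7 vans suffice.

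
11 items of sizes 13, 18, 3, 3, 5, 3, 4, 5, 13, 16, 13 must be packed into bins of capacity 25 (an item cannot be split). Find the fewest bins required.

Total = 18 + 16 + 13 + 13 + 13 + 5 + 5 + 4 + 3 + 3 + 3 = 96.
Lower bound: ⌈96/25⌉ = 4 bins.
Also, 5 items each exceed 25/2, and no two of those can share a bin, so at least 5 bins are needed.
A packing using 5 bins:
  bin 1: 18 + 5 = 23
  bin 2: 16 + 5 + 4 = 25
  bin 3: 13 + 3 + 3 + 3 = 22
  bin 4: 13 = 13
  bin 5: 13 = 13
This matches the lower bound, so 5 is optimal.

5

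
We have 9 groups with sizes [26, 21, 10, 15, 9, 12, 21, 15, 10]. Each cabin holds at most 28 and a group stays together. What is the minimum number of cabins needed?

Total = 26 + 21 + 21 + 15 + 15 + 12 + 10 + 10 + 9 = 139.
Lower bound: ⌈139/28⌉ = 5 cabins.
A packing using 6 cabins:
  cabin 1: 26 = 26
  cabin 2: 21 = 21
  cabin 3: 21 = 21
  cabin 4: 15 + 12 = 27
  cabin 5: 15 + 10 = 25
  cabin 6: 10 + 9 = 19
No arrangement into 5 cabins stays within capacity, so 6 is optimal.

6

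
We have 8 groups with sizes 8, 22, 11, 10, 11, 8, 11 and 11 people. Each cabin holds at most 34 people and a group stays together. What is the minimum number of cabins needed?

3

Total = 22 + 11 + 11 + 11 + 11 + 10 + 8 + 8 = 92 people.
Lower bound: ⌈92/34⌉ = 3 cabins.
A packing using 3 cabins:
  cabin 1: 22 + 11 = 33
  cabin 2: 11 + 11 + 11 = 33
  cabin 3: 10 + 8 + 8 = 26
This matches the lower bound, so 3 is optimal.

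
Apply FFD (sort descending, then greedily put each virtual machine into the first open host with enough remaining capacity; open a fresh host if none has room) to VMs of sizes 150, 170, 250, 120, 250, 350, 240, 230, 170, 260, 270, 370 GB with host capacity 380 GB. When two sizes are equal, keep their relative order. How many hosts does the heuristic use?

9

Sorted descending: 370, 350, 270, 260, 250, 250, 240, 230, 170, 170, 150, 120.
  370 → host 1 (new)  [load 370/380]
  350 → host 2 (new)  [load 350/380]
  270 → host 3 (new)  [load 270/380]
  260 → host 4 (new)  [load 260/380]
  250 → host 5 (new)  [load 250/380]
  250 → host 6 (new)  [load 250/380]
  240 → host 7 (new)  [load 240/380]
  230 → host 8 (new)  [load 230/380]
  170 → host 9 (new)  [load 170/380]
  170 → host 9  [load 340/380]
  150 → host 8  [load 380/380]
  120 → host 4  [load 380/380]
9 hosts opened.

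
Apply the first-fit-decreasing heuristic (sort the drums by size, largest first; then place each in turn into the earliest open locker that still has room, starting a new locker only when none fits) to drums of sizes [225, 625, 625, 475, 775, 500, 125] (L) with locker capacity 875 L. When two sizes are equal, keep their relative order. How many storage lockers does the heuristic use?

Sorted descending: 775, 625, 625, 500, 475, 225, 125.
  775 → locker 1 (new)  [load 775/875]
  625 → locker 2 (new)  [load 625/875]
  625 → locker 3 (new)  [load 625/875]
  500 → locker 4 (new)  [load 500/875]
  475 → locker 5 (new)  [load 475/875]
  225 → locker 2  [load 850/875]
  125 → locker 3  [load 750/875]
5 storage lockers opened.

5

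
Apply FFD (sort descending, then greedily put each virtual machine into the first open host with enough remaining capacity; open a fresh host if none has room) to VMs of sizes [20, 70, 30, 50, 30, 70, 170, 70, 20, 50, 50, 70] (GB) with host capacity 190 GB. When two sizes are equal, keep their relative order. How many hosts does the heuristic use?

Sorted descending: 170, 70, 70, 70, 70, 50, 50, 50, 30, 30, 20, 20.
  170 → host 1 (new)  [load 170/190]
  70 → host 2 (new)  [load 70/190]
  70 → host 2  [load 140/190]
  70 → host 3 (new)  [load 70/190]
  70 → host 3  [load 140/190]
  50 → host 2  [load 190/190]
  50 → host 3  [load 190/190]
  50 → host 4 (new)  [load 50/190]
  30 → host 4  [load 80/190]
  30 → host 4  [load 110/190]
  20 → host 1  [load 190/190]
  20 → host 4  [load 130/190]
4 hosts opened.

4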